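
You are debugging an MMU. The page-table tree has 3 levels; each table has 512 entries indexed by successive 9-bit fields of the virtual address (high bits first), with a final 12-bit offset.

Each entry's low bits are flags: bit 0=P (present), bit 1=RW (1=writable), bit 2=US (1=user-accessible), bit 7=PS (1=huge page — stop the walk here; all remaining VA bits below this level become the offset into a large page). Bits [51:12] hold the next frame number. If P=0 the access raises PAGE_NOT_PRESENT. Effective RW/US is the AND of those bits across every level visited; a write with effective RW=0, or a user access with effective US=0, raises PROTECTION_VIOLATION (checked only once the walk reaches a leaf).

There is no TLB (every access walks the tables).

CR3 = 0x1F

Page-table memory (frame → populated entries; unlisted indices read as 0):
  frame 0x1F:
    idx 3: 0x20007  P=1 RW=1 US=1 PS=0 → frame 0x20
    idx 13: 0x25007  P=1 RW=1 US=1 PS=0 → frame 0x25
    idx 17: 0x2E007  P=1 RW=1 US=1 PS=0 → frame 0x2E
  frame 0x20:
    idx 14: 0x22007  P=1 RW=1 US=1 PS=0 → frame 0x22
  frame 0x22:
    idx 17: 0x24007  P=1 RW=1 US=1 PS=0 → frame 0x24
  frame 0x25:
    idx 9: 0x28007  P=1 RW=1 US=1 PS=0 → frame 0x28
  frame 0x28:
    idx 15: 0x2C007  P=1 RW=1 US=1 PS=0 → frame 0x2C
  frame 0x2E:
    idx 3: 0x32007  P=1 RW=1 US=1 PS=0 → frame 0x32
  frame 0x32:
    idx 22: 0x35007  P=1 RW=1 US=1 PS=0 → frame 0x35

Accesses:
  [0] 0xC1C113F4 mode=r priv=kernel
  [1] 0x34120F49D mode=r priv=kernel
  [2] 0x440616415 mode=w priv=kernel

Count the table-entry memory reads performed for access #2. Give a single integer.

Trace:
#0 VA=0xC1C113F4 (r,kernel):
  lvl0: tbl 0x1F, slot 3 ⇒ 0x20007 (P1/RW1/US1/PS0)
  lvl1: tbl 0x20, slot 14 ⇒ 0x22007 (P1/RW1/US1/PS0)
  lvl2: tbl 0x22, slot 17 ⇒ 0x24007 (P1/RW1/US1/PS0)
  ⇒ phys 0x243F4  [3 reads]
#1 VA=0x34120F49D (r,kernel):
  lvl0: tbl 0x1F, slot 13 ⇒ 0x25007 (P1/RW1/US1/PS0)
  lvl1: tbl 0x25, slot 9 ⇒ 0x28007 (P1/RW1/US1/PS0)
  lvl2: tbl 0x28, slot 15 ⇒ 0x2C007 (P1/RW1/US1/PS0)
  ⇒ phys 0x2C49D  [3 reads]
#2 VA=0x440616415 (w,kernel):
  lvl0: tbl 0x1F, slot 17 ⇒ 0x2E007 (P1/RW1/US1/PS0)
  lvl1: tbl 0x2E, slot 3 ⇒ 0x32007 (P1/RW1/US1/PS0)
  lvl2: tbl 0x32, slot 22 ⇒ 0x35007 (P1/RW1/US1/PS0)
  ⇒ phys 0x35415  [3 reads]

Entries read for #2: 3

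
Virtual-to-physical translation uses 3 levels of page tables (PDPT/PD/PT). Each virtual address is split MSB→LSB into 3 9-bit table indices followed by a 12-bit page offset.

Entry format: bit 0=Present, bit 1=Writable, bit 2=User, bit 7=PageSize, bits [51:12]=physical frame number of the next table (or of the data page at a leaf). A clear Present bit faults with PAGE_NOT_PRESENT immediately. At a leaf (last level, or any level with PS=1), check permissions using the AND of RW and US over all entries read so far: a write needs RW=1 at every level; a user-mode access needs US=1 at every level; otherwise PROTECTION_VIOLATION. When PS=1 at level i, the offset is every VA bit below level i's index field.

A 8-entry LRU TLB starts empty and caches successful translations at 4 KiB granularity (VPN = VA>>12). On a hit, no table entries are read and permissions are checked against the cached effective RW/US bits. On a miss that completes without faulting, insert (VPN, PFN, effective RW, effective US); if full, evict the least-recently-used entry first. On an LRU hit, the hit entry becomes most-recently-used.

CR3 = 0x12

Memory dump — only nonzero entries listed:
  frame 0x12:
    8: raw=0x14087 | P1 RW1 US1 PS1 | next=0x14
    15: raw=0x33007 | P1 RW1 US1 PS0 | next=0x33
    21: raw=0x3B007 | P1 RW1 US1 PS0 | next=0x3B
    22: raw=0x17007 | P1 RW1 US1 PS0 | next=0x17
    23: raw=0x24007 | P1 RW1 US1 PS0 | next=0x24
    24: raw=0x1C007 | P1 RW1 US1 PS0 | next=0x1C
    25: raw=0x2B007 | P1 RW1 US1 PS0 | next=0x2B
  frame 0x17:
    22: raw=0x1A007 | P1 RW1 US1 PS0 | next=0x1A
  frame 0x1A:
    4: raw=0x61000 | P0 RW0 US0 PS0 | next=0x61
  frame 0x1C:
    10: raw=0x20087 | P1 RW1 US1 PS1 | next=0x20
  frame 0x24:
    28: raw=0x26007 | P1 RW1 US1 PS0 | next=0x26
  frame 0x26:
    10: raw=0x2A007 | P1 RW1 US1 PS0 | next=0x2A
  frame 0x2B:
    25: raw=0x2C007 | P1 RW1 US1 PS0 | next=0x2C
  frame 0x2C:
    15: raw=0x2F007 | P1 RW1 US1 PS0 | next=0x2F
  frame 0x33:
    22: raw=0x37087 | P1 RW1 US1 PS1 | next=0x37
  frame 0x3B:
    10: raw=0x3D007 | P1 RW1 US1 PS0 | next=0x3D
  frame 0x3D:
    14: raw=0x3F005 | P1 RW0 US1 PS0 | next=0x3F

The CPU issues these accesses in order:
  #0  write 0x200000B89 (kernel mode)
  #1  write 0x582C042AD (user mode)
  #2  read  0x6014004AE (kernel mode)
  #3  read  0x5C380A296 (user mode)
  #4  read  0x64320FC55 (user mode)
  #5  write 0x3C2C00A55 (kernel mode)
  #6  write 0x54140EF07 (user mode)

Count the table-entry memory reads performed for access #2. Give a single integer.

Walk each access:
#0 VA=0x200000B89 (w,kernel):
  lvl0: tbl 0x12, slot 8 ⇒ 0x14087 (P1/RW1/US1/PS1)
  ⇒ phys 0x14B89 (huge @L0)  [1 reads]
#1 VA=0x582C042AD (w,user):
  lvl0: tbl 0x12, slot 22 ⇒ 0x17007 (P1/RW1/US1/PS0)
  lvl1: tbl 0x17, slot 22 ⇒ 0x1A007 (P1/RW1/US1/PS0)
  lvl2: tbl 0x1A, slot 4 ⇒ 0x61000 (P0/RW0/US0/PS0)
  → PAGE_NOT_PRESENT  (3 entries read)
#2 VA=0x6014004AE (r,kernel):
  lvl0: tbl 0x12, slot 24 ⇒ 0x1C007 (P1/RW1/US1/PS0)
  lvl1: tbl 0x1C, slot 10 ⇒ 0x20087 (P1/RW1/US1/PS1)
  ⇒ phys 0x204AE (huge @L1)  [2 reads]
#3 VA=0x5C380A296 (r,user):
  lvl0: tbl 0x12, slot 23 ⇒ 0x24007 (P1/RW1/US1/PS0)
  lvl1: tbl 0x24, slot 28 ⇒ 0x26007 (P1/RW1/US1/PS0)
  lvl2: tbl 0x26, slot 10 ⇒ 0x2A007 (P1/RW1/US1/PS0)
  ⇒ phys 0x2A296  [3 reads]
#4 VA=0x64320FC55 (r,user):
  lvl0: tbl 0x12, slot 25 ⇒ 0x2B007 (P1/RW1/US1/PS0)
  lvl1: tbl 0x2B, slot 25 ⇒ 0x2C007 (P1/RW1/US1/PS0)
  lvl2: tbl 0x2C, slot 15 ⇒ 0x2F007 (P1/RW1/US1/PS0)
  ⇒ phys 0x2FC55  [3 reads]
#5 VA=0x3C2C00A55 (w,kernel):
  lvl0: tbl 0x12, slot 15 ⇒ 0x33007 (P1/RW1/US1/PS0)
  lvl1: tbl 0x33, slot 22 ⇒ 0x37087 (P1/RW1/US1/PS1)
  ⇒ phys 0x37A55 (huge @L1)  [2 reads]
#6 VA=0x54140EF07 (w,user):
  lvl0: tbl 0x12, slot 21 ⇒ 0x3B007 (P1/RW1/US1/PS0)
  lvl1: tbl 0x3B, slot 10 ⇒ 0x3D007 (P1/RW1/US1/PS0)
  lvl2: tbl 0x3D, slot 14 ⇒ 0x3F005 (P1/RW0/US1/PS0)
  → PROTECTION_VIOLATION  (3 entries read)

Entries read for #2: 2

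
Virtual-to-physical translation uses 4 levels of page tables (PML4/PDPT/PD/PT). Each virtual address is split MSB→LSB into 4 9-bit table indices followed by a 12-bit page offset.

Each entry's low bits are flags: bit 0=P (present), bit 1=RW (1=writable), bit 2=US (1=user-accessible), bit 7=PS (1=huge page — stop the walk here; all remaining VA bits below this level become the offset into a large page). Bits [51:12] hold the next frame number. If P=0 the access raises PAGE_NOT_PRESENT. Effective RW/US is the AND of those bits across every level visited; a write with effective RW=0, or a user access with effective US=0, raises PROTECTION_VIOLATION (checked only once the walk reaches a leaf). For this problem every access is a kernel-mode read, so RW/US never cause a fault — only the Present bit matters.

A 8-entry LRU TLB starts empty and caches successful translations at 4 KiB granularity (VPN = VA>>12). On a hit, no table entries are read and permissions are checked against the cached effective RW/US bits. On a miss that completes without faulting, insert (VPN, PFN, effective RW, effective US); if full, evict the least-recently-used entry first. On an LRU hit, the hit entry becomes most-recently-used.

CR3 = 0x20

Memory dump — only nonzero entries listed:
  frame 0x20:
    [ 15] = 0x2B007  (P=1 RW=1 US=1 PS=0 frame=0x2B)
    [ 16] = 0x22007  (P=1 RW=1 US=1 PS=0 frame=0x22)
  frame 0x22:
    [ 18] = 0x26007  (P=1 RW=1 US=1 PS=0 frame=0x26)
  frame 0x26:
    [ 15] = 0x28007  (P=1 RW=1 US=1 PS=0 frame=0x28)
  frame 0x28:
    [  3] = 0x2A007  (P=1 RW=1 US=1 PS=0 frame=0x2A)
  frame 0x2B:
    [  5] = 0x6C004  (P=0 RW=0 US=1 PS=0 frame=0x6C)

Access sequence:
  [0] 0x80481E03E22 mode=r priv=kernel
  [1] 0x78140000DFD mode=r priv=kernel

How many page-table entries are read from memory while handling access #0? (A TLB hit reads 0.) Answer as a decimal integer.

Trace:
#0 VA=0x80481E03E22 (r,kernel):
  [0] read 0x20 idx=16: raw=0x22007 flags P=1 W=1 U=1 S=0
  [1] read 0x22 idx=18: raw=0x26007 flags P=1 W=1 U=1 S=0
  [2] read 0x26 idx=15: raw=0x28007 flags P=1 W=1 U=1 S=0
  [3] read 0x28 idx=3: raw=0x2A007 flags P=1 W=1 U=1 S=0
  ✓ 0x2AE22  — 4 lookups
#1 VA=0x78140000DFD (r,kernel):
  [0] read 0x20 idx=15: raw=0x2B007 flags P=1 W=1 U=1 S=0
  [1] read 0x2B idx=5: raw=0x6C004 flags P=0 W=0 U=1 S=0
  → PAGE_NOT_PRESENT  (2 entries read)

Entries read for #0: 4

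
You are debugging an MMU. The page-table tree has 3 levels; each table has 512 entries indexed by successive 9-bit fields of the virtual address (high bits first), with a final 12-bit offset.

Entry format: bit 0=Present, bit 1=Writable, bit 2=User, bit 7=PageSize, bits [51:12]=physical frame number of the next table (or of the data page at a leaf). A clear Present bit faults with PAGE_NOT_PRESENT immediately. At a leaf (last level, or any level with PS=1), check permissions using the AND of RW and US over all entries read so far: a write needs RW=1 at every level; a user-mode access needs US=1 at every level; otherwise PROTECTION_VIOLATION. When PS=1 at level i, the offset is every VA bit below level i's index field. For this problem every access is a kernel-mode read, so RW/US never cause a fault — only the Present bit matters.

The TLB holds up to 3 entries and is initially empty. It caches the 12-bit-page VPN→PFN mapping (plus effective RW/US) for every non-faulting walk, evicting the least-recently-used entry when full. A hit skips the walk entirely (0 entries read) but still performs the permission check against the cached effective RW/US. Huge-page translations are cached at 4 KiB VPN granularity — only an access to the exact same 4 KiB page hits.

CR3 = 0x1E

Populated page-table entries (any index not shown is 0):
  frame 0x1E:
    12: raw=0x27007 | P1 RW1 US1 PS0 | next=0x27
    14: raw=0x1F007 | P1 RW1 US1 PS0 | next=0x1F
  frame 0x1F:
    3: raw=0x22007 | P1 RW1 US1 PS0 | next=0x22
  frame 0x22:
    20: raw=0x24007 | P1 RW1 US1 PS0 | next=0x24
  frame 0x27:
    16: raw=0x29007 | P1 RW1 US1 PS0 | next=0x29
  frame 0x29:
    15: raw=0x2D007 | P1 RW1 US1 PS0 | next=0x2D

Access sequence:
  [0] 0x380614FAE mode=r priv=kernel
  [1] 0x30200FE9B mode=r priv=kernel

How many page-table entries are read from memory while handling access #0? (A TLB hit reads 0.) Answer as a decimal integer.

Walk each access:
#0 VA=0x380614FAE (r,kernel):
  L0: frame=0x1E idx=14 entry=0x1F007 [P=1 RW=1 US=1 PS=0]
  L1: frame=0x1F idx=3 entry=0x22007 [P=1 RW=1 US=1 PS=0]
  L2: frame=0x22 idx=20 entry=0x24007 [P=1 RW=1 US=1 PS=0]
  ⇒ phys 0x24FAE  [3 reads]
#1 VA=0x30200FE9B (r,kernel):
  L0: frame=0x1E idx=12 entry=0x27007 [P=1 RW=1 US=1 PS=0]
  L1: frame=0x27 idx=16 entry=0x29007 [P=1 RW=1 US=1 PS=0]
  L2: frame=0x29 idx=15 entry=0x2D007 [P=1 RW=1 US=1 PS=0]
  ⇒ phys 0x2DE9B  [3 reads]

Entries read for #0: 3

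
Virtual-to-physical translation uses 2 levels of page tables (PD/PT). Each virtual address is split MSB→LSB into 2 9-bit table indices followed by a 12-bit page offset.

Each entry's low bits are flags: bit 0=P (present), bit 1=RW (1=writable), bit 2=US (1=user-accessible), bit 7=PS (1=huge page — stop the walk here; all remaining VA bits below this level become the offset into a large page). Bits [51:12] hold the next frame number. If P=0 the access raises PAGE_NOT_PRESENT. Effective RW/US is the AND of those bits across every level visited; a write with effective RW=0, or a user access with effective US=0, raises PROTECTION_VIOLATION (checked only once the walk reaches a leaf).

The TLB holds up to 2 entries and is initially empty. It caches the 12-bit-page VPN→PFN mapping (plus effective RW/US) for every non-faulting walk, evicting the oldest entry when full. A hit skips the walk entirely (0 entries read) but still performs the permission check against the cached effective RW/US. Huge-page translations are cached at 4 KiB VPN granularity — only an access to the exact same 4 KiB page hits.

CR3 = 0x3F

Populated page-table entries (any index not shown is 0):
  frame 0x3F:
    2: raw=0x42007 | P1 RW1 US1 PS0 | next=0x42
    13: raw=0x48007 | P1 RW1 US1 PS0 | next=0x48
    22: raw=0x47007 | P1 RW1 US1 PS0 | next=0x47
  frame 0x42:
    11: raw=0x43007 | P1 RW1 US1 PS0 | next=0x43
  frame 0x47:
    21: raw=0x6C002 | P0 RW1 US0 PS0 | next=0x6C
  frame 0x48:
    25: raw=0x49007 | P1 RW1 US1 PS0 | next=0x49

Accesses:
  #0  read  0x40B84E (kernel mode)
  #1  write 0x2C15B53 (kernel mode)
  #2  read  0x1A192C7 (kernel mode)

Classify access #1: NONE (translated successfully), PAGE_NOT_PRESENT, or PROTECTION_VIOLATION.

Trace:
#0 VA=0x40B84E (r,kernel):
  lvl0: tbl 0x3F, slot 2 ⇒ 0x42007 (P1/RW1/US1/PS0)
  lvl1: tbl 0x42, slot 11 ⇒ 0x43007 (P1/RW1/US1/PS0)
  ⇒ phys 0x4384E  [2 reads]
#1 VA=0x2C15B53 (w,kernel):
  lvl0: tbl 0x3F, slot 22 ⇒ 0x47007 (P1/RW1/US1/PS0)
  lvl1: tbl 0x47, slot 21 ⇒ 0x6C002 (P0/RW1/US0/PS0)
  ✗ PAGE_NOT_PRESENT  [2 reads]
#2 VA=0x1A192C7 (r,kernel):
  lvl0: tbl 0x3F, slot 13 ⇒ 0x48007 (P1/RW1/US1/PS0)
  lvl1: tbl 0x48, slot 25 ⇒ 0x49007 (P1/RW1/US1/PS0)
  ⇒ phys 0x492C7  [2 reads]

Access #1 fault: PAGE_NOT_PRESENT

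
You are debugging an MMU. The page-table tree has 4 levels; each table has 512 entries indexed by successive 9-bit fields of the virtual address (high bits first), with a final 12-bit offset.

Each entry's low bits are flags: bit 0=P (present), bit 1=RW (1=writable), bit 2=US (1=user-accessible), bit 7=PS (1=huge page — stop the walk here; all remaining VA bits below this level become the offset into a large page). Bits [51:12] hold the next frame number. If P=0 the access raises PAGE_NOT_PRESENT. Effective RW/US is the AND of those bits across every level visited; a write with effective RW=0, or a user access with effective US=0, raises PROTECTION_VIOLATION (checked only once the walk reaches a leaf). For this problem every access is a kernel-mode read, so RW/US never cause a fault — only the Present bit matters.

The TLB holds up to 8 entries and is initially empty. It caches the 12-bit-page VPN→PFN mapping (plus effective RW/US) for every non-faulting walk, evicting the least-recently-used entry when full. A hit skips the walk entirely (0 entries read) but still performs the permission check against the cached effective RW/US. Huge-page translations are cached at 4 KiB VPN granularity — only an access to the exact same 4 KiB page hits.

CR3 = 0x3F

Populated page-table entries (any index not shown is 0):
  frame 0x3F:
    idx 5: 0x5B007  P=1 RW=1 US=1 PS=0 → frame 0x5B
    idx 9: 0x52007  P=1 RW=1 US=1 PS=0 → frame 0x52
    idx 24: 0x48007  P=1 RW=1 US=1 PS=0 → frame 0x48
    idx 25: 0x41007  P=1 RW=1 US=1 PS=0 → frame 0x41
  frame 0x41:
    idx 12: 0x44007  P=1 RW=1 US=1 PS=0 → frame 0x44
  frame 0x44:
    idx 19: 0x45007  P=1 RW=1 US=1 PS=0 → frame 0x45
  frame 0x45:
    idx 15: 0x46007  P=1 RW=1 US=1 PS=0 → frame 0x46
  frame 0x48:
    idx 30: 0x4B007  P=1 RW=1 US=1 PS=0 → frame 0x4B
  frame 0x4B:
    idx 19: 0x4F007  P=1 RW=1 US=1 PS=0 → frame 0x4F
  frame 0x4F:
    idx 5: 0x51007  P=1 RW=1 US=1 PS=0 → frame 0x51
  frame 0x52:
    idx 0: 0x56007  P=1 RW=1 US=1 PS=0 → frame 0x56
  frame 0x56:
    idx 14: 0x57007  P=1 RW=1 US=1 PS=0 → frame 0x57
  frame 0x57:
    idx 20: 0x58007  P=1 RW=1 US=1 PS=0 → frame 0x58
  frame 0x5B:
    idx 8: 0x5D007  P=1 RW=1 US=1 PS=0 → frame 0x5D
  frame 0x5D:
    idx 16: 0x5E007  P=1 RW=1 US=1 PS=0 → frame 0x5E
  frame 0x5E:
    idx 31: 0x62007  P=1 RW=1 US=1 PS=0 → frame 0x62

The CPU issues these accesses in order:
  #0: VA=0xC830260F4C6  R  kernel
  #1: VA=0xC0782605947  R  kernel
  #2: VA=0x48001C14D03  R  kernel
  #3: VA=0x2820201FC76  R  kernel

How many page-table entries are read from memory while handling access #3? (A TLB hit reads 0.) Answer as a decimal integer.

Per-access translation:
#0 VA=0xC830260F4C6 (r,kernel):
  L0: frame=0x3F idx=25 entry=0x41007 [P=1 RW=1 US=1 PS=0]
  L1: frame=0x41 idx=12 entry=0x44007 [P=1 RW=1 US=1 PS=0]
  L2: frame=0x44 idx=19 entry=0x45007 [P=1 RW=1 US=1 PS=0]
  L3: frame=0x45 idx=15 entry=0x46007 [P=1 RW=1 US=1 PS=0]
  ⇒ phys 0x464C6  [4 reads]
#1 VA=0xC0782605947 (r,kernel):
  L0: frame=0x3F idx=24 entry=0x48007 [P=1 RW=1 US=1 PS=0]
  L1: frame=0x48 idx=30 entry=0x4B007 [P=1 RW=1 US=1 PS=0]
  L2: frame=0x4B idx=19 entry=0x4F007 [P=1 RW=1 US=1 PS=0]
  L3: frame=0x4F idx=5 entry=0x51007 [P=1 RW=1 US=1 PS=0]
  ⇒ phys 0x51947  [4 reads]
#2 VA=0x48001C14D03 (r,kernel):
  L0: frame=0x3F idx=9 entry=0x52007 [P=1 RW=1 US=1 PS=0]
  L1: frame=0x52 idx=0 entry=0x56007 [P=1 RW=1 US=1 PS=0]
  L2: frame=0x56 idx=14 entry=0x57007 [P=1 RW=1 US=1 PS=0]
  L3: frame=0x57 idx=20 entry=0x58007 [P=1 RW=1 US=1 PS=0]
  ⇒ phys 0x58D03  [4 reads]
#3 VA=0x2820201FC76 (r,kernel):
  L0: frame=0x3F idx=5 entry=0x5B007 [P=1 RW=1 US=1 PS=0]
  L1: frame=0x5B idx=8 entry=0x5D007 [P=1 RW=1 US=1 PS=0]
  L2: frame=0x5D idx=16 entry=0x5E007 [P=1 RW=1 US=1 PS=0]
  L3: frame=0x5E idx=31 entry=0x62007 [P=1 RW=1 US=1 PS=0]
  ⇒ phys 0x62C76  [4 reads]

Entries read for #3: 4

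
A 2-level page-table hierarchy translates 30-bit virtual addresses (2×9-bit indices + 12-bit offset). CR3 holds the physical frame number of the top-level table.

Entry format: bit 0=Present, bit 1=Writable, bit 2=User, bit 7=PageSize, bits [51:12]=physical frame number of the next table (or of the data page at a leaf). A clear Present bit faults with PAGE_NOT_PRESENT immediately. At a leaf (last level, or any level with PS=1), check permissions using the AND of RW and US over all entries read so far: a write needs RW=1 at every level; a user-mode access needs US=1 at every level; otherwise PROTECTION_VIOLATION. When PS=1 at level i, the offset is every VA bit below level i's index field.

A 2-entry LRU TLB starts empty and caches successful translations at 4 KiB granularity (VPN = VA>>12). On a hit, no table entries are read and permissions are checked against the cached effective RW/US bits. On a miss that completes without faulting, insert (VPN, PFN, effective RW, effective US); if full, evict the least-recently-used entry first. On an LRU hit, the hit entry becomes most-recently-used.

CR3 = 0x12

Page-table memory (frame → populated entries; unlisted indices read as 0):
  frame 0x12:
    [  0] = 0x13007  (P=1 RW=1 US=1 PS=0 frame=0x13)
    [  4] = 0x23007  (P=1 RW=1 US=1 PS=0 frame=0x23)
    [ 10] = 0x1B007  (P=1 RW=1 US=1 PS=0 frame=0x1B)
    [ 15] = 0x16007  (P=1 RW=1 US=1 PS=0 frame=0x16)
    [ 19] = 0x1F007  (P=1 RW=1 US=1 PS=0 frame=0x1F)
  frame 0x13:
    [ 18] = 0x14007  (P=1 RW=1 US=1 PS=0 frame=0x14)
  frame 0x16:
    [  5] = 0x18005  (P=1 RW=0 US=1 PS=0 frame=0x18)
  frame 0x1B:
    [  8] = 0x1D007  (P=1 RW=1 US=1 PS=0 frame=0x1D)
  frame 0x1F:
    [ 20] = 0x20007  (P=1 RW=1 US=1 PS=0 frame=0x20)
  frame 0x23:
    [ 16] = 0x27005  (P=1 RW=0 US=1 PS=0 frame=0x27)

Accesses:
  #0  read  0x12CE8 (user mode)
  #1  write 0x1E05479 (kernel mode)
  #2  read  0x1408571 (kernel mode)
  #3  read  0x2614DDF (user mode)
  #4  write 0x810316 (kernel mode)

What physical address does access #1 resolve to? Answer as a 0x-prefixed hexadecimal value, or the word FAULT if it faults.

Trace:
#0 VA=0x12CE8 (r,user):
  L0 @0x12[0] → 0x13007  P=1,RW=1,US=1,PS=0
  L1 @0x13[18] → 0x14007  P=1,RW=1,US=1,PS=0
  ✓ 0x14CE8  — 2 lookups
#1 VA=0x1E05479 (w,kernel):
  L0 @0x12[15] → 0x16007  P=1,RW=1,US=1,PS=0
  L1 @0x16[5] → 0x18005  P=1,RW=0,US=1,PS=0
  ⇒ fault: PROTECTION_VIOLATION  — 2 lookups
#2 VA=0x1408571 (r,kernel):
  L0 @0x12[10] → 0x1B007  P=1,RW=1,US=1,PS=0
  L1 @0x1B[8] → 0x1D007  P=1,RW=1,US=1,PS=0
  ✓ 0x1D571  — 2 lookups
#3 VA=0x2614DDF (r,user):
  L0 @0x12[19] → 0x1F007  P=1,RW=1,US=1,PS=0
  L1 @0x1F[20] → 0x20007  P=1,RW=1,US=1,PS=0
  ✓ 0x20DDF  — 2 lookups
#4 VA=0x810316 (w,kernel):
  L0 @0x12[4] → 0x23007  P=1,RW=1,US=1,PS=0
  L1 @0x23[16] → 0x27005  P=1,RW=0,US=1,PS=0
  ⇒ fault: PROTECTION_VIOLATION  — 2 lookups

Access #1 PA: FAULT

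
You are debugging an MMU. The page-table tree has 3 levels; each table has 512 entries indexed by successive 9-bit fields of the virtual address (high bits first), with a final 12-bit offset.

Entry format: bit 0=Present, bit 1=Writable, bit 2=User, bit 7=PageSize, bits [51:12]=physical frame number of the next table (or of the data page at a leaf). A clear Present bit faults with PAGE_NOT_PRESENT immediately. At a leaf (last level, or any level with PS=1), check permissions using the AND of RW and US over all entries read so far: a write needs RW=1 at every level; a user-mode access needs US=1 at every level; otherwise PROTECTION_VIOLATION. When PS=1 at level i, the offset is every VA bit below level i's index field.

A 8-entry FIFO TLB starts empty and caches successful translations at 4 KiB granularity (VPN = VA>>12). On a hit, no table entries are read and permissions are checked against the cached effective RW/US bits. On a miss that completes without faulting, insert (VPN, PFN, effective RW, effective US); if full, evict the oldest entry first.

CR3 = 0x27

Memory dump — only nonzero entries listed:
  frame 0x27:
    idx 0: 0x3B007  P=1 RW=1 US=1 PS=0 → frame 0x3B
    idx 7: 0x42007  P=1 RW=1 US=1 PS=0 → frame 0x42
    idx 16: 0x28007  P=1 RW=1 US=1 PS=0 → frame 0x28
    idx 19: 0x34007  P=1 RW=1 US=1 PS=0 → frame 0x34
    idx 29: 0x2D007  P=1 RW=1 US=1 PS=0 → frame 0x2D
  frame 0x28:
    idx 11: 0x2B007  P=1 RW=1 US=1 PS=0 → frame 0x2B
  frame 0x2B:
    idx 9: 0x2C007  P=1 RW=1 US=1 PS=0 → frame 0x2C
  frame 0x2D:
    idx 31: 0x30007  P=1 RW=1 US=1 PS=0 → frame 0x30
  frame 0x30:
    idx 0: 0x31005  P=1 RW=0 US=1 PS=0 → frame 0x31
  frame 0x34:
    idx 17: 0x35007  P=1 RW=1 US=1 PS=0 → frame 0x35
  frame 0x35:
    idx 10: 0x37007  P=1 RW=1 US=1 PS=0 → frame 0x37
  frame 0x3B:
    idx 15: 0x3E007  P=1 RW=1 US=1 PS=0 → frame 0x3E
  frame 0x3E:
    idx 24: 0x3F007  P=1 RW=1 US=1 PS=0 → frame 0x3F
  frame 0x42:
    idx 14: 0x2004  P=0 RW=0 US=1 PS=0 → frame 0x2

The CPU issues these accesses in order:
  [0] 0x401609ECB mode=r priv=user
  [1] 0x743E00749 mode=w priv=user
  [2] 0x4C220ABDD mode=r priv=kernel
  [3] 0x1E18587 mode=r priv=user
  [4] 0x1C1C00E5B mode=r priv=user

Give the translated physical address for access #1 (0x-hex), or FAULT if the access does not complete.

Walk each access:
#0 VA=0x401609ECB (r,user):
  L0: frame=0x27 idx=16 entry=0x28007 [P=1 RW=1 US=1 PS=0]
  L1: frame=0x28 idx=11 entry=0x2B007 [P=1 RW=1 US=1 PS=0]
  L2: frame=0x2B idx=9 entry=0x2C007 [P=1 RW=1 US=1 PS=0]
  ⇒ phys 0x2CECB  [3 reads]
#1 VA=0x743E00749 (w,user):
  L0: frame=0x27 idx=29 entry=0x2D007 [P=1 RW=1 US=1 PS=0]
  L1: frame=0x2D idx=31 entry=0x30007 [P=1 RW=1 US=1 PS=0]
  L2: frame=0x30 idx=0 entry=0x31005 [P=1 RW=0 US=1 PS=0]
  → PROTECTION_VIOLATION  (3 entries read)
#2 VA=0x4C220ABDD (r,kernel):
  L0: frame=0x27 idx=19 entry=0x34007 [P=1 RW=1 US=1 PS=0]
  L1: frame=0x34 idx=17 entry=0x35007 [P=1 RW=1 US=1 PS=0]
  L2: frame=0x35 idx=10 entry=0x37007 [P=1 RW=1 US=1 PS=0]
  ⇒ phys 0x37BDD  [3 reads]
#3 VA=0x1E18587 (r,user):
  L0: frame=0x27 idx=0 entry=0x3B007 [P=1 RW=1 US=1 PS=0]
  L1: frame=0x3B idx=15 entry=0x3E007 [P=1 RW=1 US=1 PS=0]
  L2: frame=0x3E idx=24 entry=0x3F007 [P=1 RW=1 US=1 PS=0]
  ⇒ phys 0x3F587  [3 reads]
#4 VA=0x1C1C00E5B (r,user):
  L0: frame=0x27 idx=7 entry=0x42007 [P=1 RW=1 US=1 PS=0]
  L1: frame=0x42 idx=14 entry=0x2004 [P=0 RW=0 US=1 PS=0]
  → PAGE_NOT_PRESENT  (2 entries read)

Access #1 PA: FAULT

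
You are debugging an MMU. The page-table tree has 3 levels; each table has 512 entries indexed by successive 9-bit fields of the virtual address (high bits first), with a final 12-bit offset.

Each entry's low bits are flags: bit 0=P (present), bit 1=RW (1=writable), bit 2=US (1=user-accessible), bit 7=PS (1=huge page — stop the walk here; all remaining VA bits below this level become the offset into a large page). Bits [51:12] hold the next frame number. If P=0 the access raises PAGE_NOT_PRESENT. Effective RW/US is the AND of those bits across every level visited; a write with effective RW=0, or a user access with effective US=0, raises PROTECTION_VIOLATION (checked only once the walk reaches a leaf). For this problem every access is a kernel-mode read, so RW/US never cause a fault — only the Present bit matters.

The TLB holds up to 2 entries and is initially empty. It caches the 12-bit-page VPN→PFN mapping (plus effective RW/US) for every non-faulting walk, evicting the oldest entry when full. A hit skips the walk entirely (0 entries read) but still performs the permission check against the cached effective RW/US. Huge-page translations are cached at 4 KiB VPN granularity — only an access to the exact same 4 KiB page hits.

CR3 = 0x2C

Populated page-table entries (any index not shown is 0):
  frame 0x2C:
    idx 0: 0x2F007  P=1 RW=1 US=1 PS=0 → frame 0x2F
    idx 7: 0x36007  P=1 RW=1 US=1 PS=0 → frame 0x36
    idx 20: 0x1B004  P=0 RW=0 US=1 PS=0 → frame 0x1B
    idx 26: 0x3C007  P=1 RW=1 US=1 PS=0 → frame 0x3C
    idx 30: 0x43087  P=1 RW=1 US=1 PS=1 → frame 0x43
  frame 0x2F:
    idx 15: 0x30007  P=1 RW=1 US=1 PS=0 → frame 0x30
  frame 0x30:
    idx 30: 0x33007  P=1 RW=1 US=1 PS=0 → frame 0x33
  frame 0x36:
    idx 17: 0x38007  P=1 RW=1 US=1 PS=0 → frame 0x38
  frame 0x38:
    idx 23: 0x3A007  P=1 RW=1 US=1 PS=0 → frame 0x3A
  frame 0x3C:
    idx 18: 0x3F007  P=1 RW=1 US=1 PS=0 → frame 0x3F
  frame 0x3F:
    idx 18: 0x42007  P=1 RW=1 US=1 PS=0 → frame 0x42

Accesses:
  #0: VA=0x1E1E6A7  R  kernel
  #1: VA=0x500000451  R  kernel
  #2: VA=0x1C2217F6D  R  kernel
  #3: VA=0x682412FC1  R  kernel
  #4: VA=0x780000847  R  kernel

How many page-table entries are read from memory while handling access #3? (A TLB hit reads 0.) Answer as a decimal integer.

Per-access translation:
#0 VA=0x1E1E6A7 (r,kernel):
  [0] read 0x2C idx=0: raw=0x2F007 flags P=1 W=1 U=1 S=0
  [1] read 0x2F idx=15: raw=0x30007 flags P=1 W=1 U=1 S=0
  [2] read 0x30 idx=30: raw=0x33007 flags P=1 W=1 U=1 S=0
  ✓ 0x336A7  — 3 lookups
#1 VA=0x500000451 (r,kernel):
  [0] read 0x2C idx=20: raw=0x1B004 flags P=0 W=0 U=1 S=0
  → PAGE_NOT_PRESENT  (1 entries read)
#2 VA=0x1C2217F6D (r,kernel):
  [0] read 0x2C idx=7: raw=0x36007 flags P=1 W=1 U=1 S=0
  [1] read 0x36 idx=17: raw=0x38007 flags P=1 W=1 U=1 S=0
  [2] read 0x38 idx=23: raw=0x3A007 flags P=1 W=1 U=1 S=0
  ✓ 0x3AF6D  — 3 lookups
#3 VA=0x682412FC1 (r,kernel):
  [0] read 0x2C idx=26: raw=0x3C007 flags P=1 W=1 U=1 S=0
  [1] read 0x3C idx=18: raw=0x3F007 flags P=1 W=1 U=1 S=0
  [2] read 0x3F idx=18: raw=0x42007 flags P=1 W=1 U=1 S=0
  ✓ 0x42FC1  — 3 lookups
#4 VA=0x780000847 (r,kernel):
  [0] read 0x2C idx=30: raw=0x43087 flags P=1 W=1 U=1 S=1
  ✓ 0x43847 (huge @L0)  — 1 lookups

Entries read for #3: 3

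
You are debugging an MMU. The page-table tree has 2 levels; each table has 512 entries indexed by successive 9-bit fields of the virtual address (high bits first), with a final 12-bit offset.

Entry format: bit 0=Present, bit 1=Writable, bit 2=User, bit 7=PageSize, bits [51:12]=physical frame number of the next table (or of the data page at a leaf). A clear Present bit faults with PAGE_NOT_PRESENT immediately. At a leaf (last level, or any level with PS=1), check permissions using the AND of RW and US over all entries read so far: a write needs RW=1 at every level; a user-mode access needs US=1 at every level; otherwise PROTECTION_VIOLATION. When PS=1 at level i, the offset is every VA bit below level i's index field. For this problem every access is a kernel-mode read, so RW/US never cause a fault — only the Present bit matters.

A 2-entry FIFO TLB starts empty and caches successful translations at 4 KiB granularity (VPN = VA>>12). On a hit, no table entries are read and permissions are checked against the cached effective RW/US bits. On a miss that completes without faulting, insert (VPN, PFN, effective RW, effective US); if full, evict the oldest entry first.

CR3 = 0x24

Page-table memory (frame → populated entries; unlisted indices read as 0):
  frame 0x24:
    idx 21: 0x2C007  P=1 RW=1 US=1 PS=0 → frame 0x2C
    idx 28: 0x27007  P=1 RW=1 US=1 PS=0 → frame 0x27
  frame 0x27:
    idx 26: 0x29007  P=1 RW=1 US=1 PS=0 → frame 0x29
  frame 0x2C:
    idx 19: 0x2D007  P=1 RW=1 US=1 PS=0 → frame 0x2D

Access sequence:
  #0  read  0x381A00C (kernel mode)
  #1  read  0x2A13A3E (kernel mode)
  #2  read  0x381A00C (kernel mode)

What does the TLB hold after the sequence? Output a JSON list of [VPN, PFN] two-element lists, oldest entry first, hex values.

Per-access translation:
#0 VA=0x381A00C (r,kernel):
  L0: frame=0x24 idx=28 entry=0x27007 [P=1 RW=1 US=1 PS=0]
  L1: frame=0x27 idx=26 entry=0x29007 [P=1 RW=1 US=1 PS=0]
  ✓ 0x2900C  — 2 lookups
#1 VA=0x2A13A3E (r,kernel):
  L0: frame=0x24 idx=21 entry=0x2C007 [P=1 RW=1 US=1 PS=0]
  L1: frame=0x2C idx=19 entry=0x2D007 [P=1 RW=1 US=1 PS=0]
  ✓ 0x2DA3E  — 2 lookups
#2 VA=0x381A00C (r,kernel):
  TLB hit vpn=0x381A → PA=0x2900C

TLB: [["0x381A", "0x29"], ["0x2A13", "0x2D"]]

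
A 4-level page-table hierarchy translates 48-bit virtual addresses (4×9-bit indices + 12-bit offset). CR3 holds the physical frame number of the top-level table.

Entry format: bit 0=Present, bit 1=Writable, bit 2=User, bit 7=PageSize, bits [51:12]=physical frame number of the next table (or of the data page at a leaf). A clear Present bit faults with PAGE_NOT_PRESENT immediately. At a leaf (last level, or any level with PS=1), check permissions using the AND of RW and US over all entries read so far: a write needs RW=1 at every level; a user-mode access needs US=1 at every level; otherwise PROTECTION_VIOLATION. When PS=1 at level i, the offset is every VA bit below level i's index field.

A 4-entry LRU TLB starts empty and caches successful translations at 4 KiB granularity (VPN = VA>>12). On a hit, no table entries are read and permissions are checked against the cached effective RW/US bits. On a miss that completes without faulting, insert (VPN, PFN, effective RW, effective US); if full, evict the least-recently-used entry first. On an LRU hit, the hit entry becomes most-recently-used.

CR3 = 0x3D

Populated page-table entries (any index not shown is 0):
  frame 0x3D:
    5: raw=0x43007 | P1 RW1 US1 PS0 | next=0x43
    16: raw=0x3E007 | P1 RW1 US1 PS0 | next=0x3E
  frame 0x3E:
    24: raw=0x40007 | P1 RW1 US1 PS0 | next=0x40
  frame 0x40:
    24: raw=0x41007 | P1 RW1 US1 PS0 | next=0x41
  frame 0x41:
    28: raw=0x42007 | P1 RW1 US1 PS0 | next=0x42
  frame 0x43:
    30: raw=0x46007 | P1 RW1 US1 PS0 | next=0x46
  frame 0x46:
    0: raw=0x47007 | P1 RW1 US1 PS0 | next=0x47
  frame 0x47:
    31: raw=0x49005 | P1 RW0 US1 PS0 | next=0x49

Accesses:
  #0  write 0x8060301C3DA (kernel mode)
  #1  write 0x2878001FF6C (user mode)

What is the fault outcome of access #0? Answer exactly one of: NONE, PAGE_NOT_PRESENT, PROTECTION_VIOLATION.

Per-access translation:
#0 VA=0x8060301C3DA (w,kernel):
  L0 @0x3D[16] → 0x3E007  P=1,RW=1,US=1,PS=0
  L1 @0x3E[24] → 0x40007  P=1,RW=1,US=1,PS=0
  L2 @0x40[24] → 0x41007  P=1,RW=1,US=1,PS=0
  L3 @0x41[28] → 0x42007  P=1,RW=1,US=1,PS=0
  ✓ 0x423DA  — 4 lookups
#1 VA=0x2878001FF6C (w,user):
  L0 @0x3D[5] → 0x43007  P=1,RW=1,US=1,PS=0
  L1 @0x43[30] → 0x46007  P=1,RW=1,US=1,PS=0
  L2 @0x46[0] → 0x47007  P=1,RW=1,US=1,PS=0
  L3 @0x47[31] → 0x49005  P=1,RW=0,US=1,PS=0
  ⇒ fault: PROTECTION_VIOLATION  — 4 lookups

Access #0 fault: NONE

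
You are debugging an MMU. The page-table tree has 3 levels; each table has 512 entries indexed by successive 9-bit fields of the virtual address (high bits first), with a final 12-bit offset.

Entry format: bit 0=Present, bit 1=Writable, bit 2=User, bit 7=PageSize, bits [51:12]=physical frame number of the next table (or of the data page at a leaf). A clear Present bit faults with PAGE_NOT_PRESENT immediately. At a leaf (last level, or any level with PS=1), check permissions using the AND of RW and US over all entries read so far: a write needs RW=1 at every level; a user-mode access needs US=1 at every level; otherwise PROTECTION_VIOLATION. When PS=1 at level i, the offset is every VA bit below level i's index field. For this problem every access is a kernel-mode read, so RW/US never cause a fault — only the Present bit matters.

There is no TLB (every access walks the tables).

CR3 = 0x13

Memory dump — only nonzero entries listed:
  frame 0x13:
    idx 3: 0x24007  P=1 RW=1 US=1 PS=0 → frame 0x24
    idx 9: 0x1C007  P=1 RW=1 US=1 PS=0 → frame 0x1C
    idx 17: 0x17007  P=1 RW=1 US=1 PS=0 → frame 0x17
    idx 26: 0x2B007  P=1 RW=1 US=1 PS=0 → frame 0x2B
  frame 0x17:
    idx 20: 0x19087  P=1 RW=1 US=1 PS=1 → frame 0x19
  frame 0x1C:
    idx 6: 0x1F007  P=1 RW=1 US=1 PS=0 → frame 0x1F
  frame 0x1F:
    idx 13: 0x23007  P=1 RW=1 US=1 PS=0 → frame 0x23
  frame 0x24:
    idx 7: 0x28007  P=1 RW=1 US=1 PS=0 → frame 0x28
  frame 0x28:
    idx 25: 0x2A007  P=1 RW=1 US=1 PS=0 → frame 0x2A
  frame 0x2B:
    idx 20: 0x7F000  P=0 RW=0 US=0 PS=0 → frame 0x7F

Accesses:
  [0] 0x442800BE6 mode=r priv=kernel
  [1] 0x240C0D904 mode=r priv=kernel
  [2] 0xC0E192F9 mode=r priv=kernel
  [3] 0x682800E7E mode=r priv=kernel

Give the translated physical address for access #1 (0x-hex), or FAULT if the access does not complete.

Per-access translation:
#0 VA=0x442800BE6 (r,kernel):
  lvl0: tbl 0x13, slot 17 ⇒ 0x17007 (P1/RW1/US1/PS0)
  lvl1: tbl 0x17, slot 20 ⇒ 0x19087 (P1/RW1/US1/PS1)
  → PA=0x19BE6 (huge @L1)  (2 entries read)
#1 VA=0x240C0D904 (r,kernel):
  lvl0: tbl 0x13, slot 9 ⇒ 0x1C007 (P1/RW1/US1/PS0)
  lvl1: tbl 0x1C, slot 6 ⇒ 0x1F007 (P1/RW1/US1/PS0)
  lvl2: tbl 0x1F, slot 13 ⇒ 0x23007 (P1/RW1/US1/PS0)
  → PA=0x23904  (3 entries read)
#2 VA=0xC0E192F9 (r,kernel):
  lvl0: tbl 0x13, slot 3 ⇒ 0x24007 (P1/RW1/US1/PS0)
  lvl1: tbl 0x24, slot 7 ⇒ 0x28007 (P1/RW1/US1/PS0)
  lvl2: tbl 0x28, slot 25 ⇒ 0x2A007 (P1/RW1/US1/PS0)
  → PA=0x2A2F9  (3 entries read)
#3 VA=0x682800E7E (r,kernel):
  lvl0: tbl 0x13, slot 26 ⇒ 0x2B007 (P1/RW1/US1/PS0)
  lvl1: tbl 0x2B, slot 20 ⇒ 0x7F000 (P0/RW0/US0/PS0)
  → PAGE_NOT_PRESENT  (2 entries read)

Access #1 PA: 0x23904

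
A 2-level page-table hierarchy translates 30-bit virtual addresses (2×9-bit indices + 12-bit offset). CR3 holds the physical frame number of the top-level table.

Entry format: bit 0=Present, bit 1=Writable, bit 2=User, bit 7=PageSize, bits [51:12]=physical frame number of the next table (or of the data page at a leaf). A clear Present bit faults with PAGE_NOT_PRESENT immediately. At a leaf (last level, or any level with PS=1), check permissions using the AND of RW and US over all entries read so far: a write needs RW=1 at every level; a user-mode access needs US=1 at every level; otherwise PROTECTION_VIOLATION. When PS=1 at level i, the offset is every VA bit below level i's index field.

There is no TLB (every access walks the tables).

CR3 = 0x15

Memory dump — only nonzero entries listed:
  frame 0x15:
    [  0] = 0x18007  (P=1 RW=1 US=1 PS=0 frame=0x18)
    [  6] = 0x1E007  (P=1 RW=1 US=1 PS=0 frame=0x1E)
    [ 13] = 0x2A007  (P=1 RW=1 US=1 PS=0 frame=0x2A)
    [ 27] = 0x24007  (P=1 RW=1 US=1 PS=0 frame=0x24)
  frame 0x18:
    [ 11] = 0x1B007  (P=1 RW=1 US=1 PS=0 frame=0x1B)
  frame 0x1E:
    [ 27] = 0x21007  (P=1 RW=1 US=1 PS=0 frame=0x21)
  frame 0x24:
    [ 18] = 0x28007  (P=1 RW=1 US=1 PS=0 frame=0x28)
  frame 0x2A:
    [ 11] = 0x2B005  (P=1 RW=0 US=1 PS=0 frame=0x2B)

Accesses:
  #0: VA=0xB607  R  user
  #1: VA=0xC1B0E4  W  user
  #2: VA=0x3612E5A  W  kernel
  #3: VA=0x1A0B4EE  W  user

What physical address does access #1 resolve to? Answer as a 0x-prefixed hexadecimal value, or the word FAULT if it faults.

Trace:
#0 VA=0xB607 (r,user):
  L0: frame=0x15 idx=0 entry=0x18007 [P=1 RW=1 US=1 PS=0]
  L1: frame=0x18 idx=11 entry=0x1B007 [P=1 RW=1 US=1 PS=0]
  ✓ 0x1B607  — 2 lookups
#1 VA=0xC1B0E4 (w,user):
  L0: frame=0x15 idx=6 entry=0x1E007 [P=1 RW=1 US=1 PS=0]
  L1: frame=0x1E idx=27 entry=0x21007 [P=1 RW=1 US=1 PS=0]
  ✓ 0x210E4  — 2 lookups
#2 VA=0x3612E5A (w,kernel):
  L0: frame=0x15 idx=27 entry=0x24007 [P=1 RW=1 US=1 PS=0]
  L1: frame=0x24 idx=18 entry=0x28007 [P=1 RW=1 US=1 PS=0]
  ✓ 0x28E5A  — 2 lookups
#3 VA=0x1A0B4EE (w,user):
  L0: frame=0x15 idx=13 entry=0x2A007 [P=1 RW=1 US=1 PS=0]
  L1: frame=0x2A idx=11 entry=0x2B005 [P=1 RW=0 US=1 PS=0]
  ✗ PROTECTION_VIOLATION  [2 reads]

Access #1 PA: 0x210E4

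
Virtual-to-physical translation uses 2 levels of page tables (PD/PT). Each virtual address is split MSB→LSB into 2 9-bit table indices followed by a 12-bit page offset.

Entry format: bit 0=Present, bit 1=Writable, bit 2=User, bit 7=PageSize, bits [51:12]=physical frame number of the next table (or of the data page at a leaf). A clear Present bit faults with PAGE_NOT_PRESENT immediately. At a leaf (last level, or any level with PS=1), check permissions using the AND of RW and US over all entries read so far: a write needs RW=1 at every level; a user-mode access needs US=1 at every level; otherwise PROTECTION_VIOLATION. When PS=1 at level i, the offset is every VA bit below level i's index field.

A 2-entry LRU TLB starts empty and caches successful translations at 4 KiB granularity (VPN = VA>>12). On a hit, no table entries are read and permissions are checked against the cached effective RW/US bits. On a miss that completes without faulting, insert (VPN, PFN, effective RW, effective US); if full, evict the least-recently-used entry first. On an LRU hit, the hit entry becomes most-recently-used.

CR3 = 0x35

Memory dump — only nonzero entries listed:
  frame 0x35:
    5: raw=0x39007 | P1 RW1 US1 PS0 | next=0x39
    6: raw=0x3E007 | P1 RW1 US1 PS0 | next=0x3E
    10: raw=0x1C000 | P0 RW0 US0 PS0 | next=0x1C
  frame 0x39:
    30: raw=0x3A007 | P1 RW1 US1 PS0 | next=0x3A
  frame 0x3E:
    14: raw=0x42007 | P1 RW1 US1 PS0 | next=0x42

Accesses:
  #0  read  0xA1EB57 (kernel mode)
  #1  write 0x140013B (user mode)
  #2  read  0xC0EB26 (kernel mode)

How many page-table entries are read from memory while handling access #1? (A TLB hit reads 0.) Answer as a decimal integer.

Walk each access:
#0 VA=0xA1EB57 (r,kernel):
  lvl0: tbl 0x35, slot 5 ⇒ 0x39007 (P1/RW1/US1/PS0)
  lvl1: tbl 0x39, slot 30 ⇒ 0x3A007 (P1/RW1/US1/PS0)
  ✓ 0x3AB57  — 2 lookups
#1 VA=0x140013B (w,user):
  lvl0: tbl 0x35, slot 10 ⇒ 0x1C000 (P0/RW0/US0/PS0)
  → PAGE_NOT_PRESENT  (1 entries read)
#2 VA=0xC0EB26 (r,kernel):
  lvl0: tbl 0x35, slot 6 ⇒ 0x3E007 (P1/RW1/US1/PS0)
  lvl1: tbl 0x3E, slot 14 ⇒ 0x42007 (P1/RW1/US1/PS0)
  ✓ 0x42B26  — 2 lookups

Entries read for #1: 1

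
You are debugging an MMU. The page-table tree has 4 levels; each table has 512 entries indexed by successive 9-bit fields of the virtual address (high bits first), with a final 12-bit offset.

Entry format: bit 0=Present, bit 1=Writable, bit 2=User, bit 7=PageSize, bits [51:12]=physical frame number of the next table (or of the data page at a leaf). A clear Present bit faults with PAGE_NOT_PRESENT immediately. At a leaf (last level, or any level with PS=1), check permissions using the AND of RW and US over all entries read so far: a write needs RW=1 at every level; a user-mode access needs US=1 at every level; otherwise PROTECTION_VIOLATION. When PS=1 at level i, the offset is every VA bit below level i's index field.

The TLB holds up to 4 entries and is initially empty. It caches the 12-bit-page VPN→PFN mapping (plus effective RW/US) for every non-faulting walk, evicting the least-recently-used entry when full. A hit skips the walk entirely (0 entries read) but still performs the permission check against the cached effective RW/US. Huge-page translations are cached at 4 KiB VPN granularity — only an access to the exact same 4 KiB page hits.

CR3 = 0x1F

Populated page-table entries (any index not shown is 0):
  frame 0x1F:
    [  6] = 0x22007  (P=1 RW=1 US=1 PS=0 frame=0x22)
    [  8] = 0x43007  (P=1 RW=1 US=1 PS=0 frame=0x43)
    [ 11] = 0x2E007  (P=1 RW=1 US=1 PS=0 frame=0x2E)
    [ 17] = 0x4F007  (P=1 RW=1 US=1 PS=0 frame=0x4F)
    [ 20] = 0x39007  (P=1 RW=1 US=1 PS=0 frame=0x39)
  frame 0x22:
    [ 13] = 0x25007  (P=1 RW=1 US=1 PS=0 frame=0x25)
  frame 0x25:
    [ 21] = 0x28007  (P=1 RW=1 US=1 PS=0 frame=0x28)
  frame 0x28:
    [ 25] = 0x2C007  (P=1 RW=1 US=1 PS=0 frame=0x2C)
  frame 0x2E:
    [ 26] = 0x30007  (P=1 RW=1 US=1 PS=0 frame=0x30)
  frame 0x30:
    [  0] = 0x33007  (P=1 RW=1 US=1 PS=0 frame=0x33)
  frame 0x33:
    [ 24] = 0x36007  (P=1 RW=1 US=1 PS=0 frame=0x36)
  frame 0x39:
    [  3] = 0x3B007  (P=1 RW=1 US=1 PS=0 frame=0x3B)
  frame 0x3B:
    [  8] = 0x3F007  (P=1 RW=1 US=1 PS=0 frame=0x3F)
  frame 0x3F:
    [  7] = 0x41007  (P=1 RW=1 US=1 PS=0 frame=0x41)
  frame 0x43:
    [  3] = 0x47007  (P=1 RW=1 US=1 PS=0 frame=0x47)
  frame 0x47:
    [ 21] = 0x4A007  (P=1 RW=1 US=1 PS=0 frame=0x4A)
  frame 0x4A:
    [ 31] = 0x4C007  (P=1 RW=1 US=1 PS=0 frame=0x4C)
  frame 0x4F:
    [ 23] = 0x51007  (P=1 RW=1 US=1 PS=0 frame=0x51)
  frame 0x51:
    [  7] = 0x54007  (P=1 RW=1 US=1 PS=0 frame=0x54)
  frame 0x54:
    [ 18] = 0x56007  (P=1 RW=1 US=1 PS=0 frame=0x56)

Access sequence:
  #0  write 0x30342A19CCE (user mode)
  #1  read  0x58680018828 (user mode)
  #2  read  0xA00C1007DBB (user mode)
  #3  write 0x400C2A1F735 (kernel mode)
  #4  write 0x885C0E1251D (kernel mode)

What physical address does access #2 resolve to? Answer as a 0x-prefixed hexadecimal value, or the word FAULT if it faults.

Trace:
#0 VA=0x30342A19CCE (w,user):
  L0 @0x1F[6] → 0x22007  P=1,RW=1,US=1,PS=0
  L1 @0x22[13] → 0x25007  P=1,RW=1,US=1,PS=0
  L2 @0x25[21] → 0x28007  P=1,RW=1,US=1,PS=0
  L3 @0x28[25] → 0x2C007  P=1,RW=1,US=1,PS=0
  → PA=0x2CCCE  (4 entries read)
#1 VA=0x58680018828 (r,user):
  L0 @0x1F[11] → 0x2E007  P=1,RW=1,US=1,PS=0
  L1 @0x2E[26] → 0x30007  P=1,RW=1,US=1,PS=0
  L2 @0x30[0] → 0x33007  P=1,RW=1,US=1,PS=0
  L3 @0x33[24] → 0x36007  P=1,RW=1,US=1,PS=0
  → PA=0x36828  (4 entries read)
#2 VA=0xA00C1007DBB (r,user):
  L0 @0x1F[20] → 0x39007  P=1,RW=1,US=1,PS=0
  L1 @0x39[3] → 0x3B007  P=1,RW=1,US=1,PS=0
  L2 @0x3B[8] → 0x3F007  P=1,RW=1,US=1,PS=0
  L3 @0x3F[7] → 0x41007  P=1,RW=1,US=1,PS=0
  → PA=0x41DBB  (4 entries read)
#3 VA=0x400C2A1F735 (w,kernel):
  L0 @0x1F[8] → 0x43007  P=1,RW=1,US=1,PS=0
  L1 @0x43[3] → 0x47007  P=1,RW=1,US=1,PS=0
  L2 @0x47[21] → 0x4A007  P=1,RW=1,US=1,PS=0
  L3 @0x4A[31] → 0x4C007  P=1,RW=1,US=1,PS=0
  → PA=0x4C735  (4 entries read)
#4 VA=0x885C0E1251D (w,kernel):
  L0 @0x1F[17] → 0x4F007  P=1,RW=1,US=1,PS=0
  L1 @0x4F[23] → 0x51007  P=1,RW=1,US=1,PS=0
  L2 @0x51[7] → 0x54007  P=1,RW=1,US=1,PS=0
  L3 @0x54[18] → 0x56007  P=1,RW=1,US=1,PS=0
  → PA=0x5651D  (4 entries read)

Access #2 PA: 0x41DBB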